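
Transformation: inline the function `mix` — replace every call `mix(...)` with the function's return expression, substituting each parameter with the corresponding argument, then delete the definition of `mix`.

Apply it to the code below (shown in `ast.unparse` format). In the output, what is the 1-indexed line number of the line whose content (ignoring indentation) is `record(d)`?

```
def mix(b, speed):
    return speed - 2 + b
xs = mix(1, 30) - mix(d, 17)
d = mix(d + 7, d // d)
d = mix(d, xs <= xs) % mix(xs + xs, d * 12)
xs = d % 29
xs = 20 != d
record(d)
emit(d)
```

6

Transformed code:
xs = 30 - 2 + 1 - (17 - 2 + d)
d = d // d - 2 + (d + 7)
d = ((xs <= xs) - 2 + d) % (d * 12 - 2 + (xs + xs))
xs = d % 29
xs = 20 != d
record(d)
emit(d)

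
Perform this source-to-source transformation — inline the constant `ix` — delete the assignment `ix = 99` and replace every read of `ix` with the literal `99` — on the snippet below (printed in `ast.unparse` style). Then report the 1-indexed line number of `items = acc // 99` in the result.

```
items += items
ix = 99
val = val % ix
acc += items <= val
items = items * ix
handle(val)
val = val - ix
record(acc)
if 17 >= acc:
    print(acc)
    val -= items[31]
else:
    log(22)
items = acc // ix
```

Transformed code:
items += items
val = val % 99
acc += items <= val
items = items * 99
handle(val)
val = val - 99
record(acc)
if 17 >= acc:
    print(acc)
    val -= items[31]
else:
    log(22)
items = acc // 99

13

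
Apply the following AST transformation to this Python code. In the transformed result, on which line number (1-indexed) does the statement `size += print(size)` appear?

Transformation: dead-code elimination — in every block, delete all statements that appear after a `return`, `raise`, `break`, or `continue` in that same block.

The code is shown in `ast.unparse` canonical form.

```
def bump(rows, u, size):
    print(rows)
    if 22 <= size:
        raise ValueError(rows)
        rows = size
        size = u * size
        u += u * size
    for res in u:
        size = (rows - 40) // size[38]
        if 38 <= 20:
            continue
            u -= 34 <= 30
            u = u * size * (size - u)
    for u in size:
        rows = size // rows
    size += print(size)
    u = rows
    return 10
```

11

Transformed code:
def bump(rows, u, size):
    print(rows)
    if 22 <= size:
        raise ValueError(rows)
    for res in u:
        size = (rows - 40) // size[38]
        if 38 <= 20:
            continue
    for u in size:
        rows = size // rows
    size += print(size)
    u = rows
    return 10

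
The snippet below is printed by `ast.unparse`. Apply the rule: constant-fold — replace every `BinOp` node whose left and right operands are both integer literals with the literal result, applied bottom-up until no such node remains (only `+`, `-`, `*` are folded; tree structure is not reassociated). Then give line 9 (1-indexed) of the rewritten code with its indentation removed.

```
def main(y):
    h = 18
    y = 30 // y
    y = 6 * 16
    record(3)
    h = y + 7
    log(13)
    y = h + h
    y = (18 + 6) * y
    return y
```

y = 24 * y

Transformed code:
def main(y):
    h = 18
    y = 30 // y
    y = 96
    record(3)
    h = y + 7
    log(13)
    y = h + h
    y = 24 * y
    return y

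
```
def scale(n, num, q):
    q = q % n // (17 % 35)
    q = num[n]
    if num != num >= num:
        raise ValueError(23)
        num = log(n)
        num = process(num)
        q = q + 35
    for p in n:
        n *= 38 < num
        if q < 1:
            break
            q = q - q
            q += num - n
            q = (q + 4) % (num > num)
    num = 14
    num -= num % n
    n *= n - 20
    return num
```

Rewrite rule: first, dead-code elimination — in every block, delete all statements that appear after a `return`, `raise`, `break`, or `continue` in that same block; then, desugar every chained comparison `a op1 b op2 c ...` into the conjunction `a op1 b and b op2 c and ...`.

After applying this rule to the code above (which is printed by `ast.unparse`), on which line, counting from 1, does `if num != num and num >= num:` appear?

Transformed code:
def scale(n, num, q):
    q = q % n // (17 % 35)
    q = num[n]
    if num != num and num >= num:
        raise ValueError(23)
    for p in n:
        n *= 38 < num
        if q < 1:
            break
    num = 14
    num -= num % n
    n *= n - 20
    return num

4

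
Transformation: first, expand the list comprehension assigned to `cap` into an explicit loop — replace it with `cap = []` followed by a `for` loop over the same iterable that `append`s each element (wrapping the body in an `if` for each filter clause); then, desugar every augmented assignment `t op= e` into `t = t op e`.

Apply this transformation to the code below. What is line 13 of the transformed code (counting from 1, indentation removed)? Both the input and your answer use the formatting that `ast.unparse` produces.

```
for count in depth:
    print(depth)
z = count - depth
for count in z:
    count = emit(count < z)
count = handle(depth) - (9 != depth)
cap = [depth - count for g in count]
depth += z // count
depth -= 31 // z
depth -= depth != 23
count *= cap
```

Transformed code:
for count in depth:
    print(depth)
z = count - depth
for count in z:
    count = emit(count < z)
count = handle(depth) - (9 != depth)
cap = []
for g in count:
    cap.append(depth - count)
depth = depth + z // count
depth = depth - 31 // z
depth = depth - (depth != 23)
count = count * cap

count = count * cap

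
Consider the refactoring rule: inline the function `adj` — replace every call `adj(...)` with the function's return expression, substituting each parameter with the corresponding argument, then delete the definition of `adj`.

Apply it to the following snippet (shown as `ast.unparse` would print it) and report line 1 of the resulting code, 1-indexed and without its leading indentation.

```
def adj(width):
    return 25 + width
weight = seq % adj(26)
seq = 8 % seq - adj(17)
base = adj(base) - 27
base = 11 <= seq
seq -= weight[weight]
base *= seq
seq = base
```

Transformed code:
weight = seq % (25 + 26)
seq = 8 % seq - (25 + 17)
base = 25 + base - 27
base = 11 <= seq
seq -= weight[weight]
base *= seq
seq = base

weight = seq % (25 + 26)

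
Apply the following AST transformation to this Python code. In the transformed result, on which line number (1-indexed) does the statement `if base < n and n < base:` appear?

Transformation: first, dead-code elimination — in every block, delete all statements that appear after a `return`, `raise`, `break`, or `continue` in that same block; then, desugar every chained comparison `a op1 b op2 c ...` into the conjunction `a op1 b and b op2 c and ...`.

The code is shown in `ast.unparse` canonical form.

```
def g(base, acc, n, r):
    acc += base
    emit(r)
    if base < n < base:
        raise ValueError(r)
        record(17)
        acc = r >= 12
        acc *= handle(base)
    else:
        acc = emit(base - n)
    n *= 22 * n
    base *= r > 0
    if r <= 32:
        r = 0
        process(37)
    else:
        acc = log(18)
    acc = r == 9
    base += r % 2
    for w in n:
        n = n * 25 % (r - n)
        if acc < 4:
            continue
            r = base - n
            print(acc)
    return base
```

Transformed code:
def g(base, acc, n, r):
    acc += base
    emit(r)
    if base < n and n < base:
        raise ValueError(r)
    else:
        acc = emit(base - n)
    n *= 22 * n
    base *= r > 0
    if r <= 32:
        r = 0
        process(37)
    else:
        acc = log(18)
    acc = r == 9
    base += r % 2
    for w in n:
        n = n * 25 % (r - n)
        if acc < 4:
            continue
    return base

4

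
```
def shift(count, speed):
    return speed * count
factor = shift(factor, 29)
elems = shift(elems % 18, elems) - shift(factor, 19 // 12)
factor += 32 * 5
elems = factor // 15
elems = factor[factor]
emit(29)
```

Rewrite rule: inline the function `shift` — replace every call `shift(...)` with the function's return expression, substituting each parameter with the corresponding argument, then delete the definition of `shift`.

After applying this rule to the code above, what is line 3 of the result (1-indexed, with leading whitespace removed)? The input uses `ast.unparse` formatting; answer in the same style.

factor += 32 * 5

Transformed code:
factor = 29 * factor
elems = elems * (elems % 18) - 19 // 12 * factor
factor += 32 * 5
elems = factor // 15
elems = factor[factor]
emit(29)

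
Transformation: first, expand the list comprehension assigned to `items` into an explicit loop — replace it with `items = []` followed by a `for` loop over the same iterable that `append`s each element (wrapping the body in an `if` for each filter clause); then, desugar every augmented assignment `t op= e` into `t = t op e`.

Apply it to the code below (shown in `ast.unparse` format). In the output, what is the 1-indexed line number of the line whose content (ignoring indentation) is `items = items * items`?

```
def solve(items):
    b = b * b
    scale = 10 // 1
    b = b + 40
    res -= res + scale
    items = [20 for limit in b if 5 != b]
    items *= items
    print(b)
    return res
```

10

Transformed code:
def solve(items):
    b = b * b
    scale = 10 // 1
    b = b + 40
    res = res - (res + scale)
    items = []
    for limit in b:
        if 5 != b:
            items.append(20)
    items = items * items
    print(b)
    return res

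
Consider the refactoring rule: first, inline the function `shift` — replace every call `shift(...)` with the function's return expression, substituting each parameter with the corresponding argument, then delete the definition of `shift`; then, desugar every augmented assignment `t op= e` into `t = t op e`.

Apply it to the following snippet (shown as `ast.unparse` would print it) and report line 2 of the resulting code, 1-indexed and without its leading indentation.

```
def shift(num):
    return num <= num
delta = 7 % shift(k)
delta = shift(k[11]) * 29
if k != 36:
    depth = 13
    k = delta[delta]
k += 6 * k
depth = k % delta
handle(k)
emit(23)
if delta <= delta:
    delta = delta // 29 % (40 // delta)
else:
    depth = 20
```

delta = (k[11] <= k[11]) * 29

Transformed code:
delta = 7 % (k <= k)
delta = (k[11] <= k[11]) * 29
if k != 36:
    depth = 13
    k = delta[delta]
k = k + 6 * k
depth = k % delta
handle(k)
emit(23)
if delta <= delta:
    delta = delta // 29 % (40 // delta)
else:
    depth = 20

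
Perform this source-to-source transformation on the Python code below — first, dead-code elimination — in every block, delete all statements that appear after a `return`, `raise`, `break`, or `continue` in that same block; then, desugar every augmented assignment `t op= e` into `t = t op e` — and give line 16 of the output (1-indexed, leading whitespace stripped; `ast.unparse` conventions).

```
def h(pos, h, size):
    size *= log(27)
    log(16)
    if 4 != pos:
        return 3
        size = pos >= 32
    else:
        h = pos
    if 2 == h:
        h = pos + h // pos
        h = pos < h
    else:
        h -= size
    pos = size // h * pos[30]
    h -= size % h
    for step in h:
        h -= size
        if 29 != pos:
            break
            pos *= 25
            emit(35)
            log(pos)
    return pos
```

h = h - size

Transformed code:
def h(pos, h, size):
    size = size * log(27)
    log(16)
    if 4 != pos:
        return 3
    else:
        h = pos
    if 2 == h:
        h = pos + h // pos
        h = pos < h
    else:
        h = h - size
    pos = size // h * pos[30]
    h = h - size % h
    for step in h:
        h = h - size
        if 29 != pos:
            break
    return pos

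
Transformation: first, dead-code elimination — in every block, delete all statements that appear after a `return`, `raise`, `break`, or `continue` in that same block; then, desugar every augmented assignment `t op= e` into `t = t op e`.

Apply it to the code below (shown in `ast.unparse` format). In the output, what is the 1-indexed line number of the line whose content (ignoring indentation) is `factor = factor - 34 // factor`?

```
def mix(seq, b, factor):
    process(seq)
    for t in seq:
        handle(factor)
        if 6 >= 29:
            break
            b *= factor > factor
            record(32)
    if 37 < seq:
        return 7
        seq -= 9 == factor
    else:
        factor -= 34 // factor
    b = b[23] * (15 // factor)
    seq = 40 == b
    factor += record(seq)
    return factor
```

Transformed code:
def mix(seq, b, factor):
    process(seq)
    for t in seq:
        handle(factor)
        if 6 >= 29:
            break
    if 37 < seq:
        return 7
    else:
        factor = factor - 34 // factor
    b = b[23] * (15 // factor)
    seq = 40 == b
    factor = factor + record(seq)
    return factor

10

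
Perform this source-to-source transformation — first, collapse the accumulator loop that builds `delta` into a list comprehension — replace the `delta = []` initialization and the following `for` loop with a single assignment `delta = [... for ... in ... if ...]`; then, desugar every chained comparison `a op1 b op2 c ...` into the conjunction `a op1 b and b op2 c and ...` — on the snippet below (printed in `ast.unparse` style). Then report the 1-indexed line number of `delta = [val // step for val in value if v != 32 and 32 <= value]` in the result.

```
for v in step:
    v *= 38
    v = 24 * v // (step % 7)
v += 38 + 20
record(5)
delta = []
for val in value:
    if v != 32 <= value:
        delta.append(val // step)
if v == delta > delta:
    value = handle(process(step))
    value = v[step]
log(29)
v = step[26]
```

Transformed code:
for v in step:
    v *= 38
    v = 24 * v // (step % 7)
v += 38 + 20
record(5)
delta = [val // step for val in value if v != 32 and 32 <= value]
if v == delta and delta > delta:
    value = handle(process(step))
    value = v[step]
log(29)
v = step[26]

6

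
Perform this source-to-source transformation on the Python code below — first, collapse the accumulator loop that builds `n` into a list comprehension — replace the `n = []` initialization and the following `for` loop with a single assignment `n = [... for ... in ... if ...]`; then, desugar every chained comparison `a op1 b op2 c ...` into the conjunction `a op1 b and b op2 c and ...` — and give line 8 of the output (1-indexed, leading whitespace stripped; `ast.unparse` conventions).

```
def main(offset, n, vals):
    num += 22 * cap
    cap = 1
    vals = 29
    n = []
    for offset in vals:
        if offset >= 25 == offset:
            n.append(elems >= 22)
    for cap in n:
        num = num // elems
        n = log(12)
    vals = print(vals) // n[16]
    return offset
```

n = log(12)

Transformed code:
def main(offset, n, vals):
    num += 22 * cap
    cap = 1
    vals = 29
    n = [elems >= 22 for offset in vals if offset >= 25 and 25 == offset]
    for cap in n:
        num = num // elems
        n = log(12)
    vals = print(vals) // n[16]
    return offset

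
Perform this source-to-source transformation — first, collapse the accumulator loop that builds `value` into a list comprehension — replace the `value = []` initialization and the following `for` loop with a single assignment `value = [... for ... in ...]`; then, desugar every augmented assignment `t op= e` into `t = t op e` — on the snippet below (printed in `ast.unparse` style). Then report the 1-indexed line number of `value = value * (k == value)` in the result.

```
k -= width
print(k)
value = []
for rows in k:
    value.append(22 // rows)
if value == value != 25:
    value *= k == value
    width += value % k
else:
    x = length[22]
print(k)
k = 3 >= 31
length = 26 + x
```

Transformed code:
k = k - width
print(k)
value = [22 // rows for rows in k]
if value == value != 25:
    value = value * (k == value)
    width = width + value % k
else:
    x = length[22]
print(k)
k = 3 >= 31
length = 26 + x

5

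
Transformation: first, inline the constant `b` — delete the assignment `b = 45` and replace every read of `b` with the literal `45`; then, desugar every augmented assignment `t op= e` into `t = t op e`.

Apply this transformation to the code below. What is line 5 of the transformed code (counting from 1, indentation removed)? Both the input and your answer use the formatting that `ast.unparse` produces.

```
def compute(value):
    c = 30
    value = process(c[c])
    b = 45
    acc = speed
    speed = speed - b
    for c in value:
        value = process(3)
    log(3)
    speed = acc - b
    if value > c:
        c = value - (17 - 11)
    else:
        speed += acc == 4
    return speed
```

Transformed code:
def compute(value):
    c = 30
    value = process(c[c])
    acc = speed
    speed = speed - 45
    for c in value:
        value = process(3)
    log(3)
    speed = acc - 45
    if value > c:
        c = value - (17 - 11)
    else:
        speed = speed + (acc == 4)
    return speed

speed = speed - 45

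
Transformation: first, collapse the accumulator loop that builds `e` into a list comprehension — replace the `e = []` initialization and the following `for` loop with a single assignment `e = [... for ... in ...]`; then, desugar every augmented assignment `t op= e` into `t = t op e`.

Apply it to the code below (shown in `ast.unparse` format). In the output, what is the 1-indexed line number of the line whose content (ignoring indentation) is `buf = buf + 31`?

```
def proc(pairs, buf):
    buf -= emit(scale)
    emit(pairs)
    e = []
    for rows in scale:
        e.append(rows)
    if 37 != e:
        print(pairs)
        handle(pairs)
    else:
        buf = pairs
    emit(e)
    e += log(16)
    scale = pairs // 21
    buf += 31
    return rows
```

Transformed code:
def proc(pairs, buf):
    buf = buf - emit(scale)
    emit(pairs)
    e = [rows for rows in scale]
    if 37 != e:
        print(pairs)
        handle(pairs)
    else:
        buf = pairs
    emit(e)
    e = e + log(16)
    scale = pairs // 21
    buf = buf + 31
    return rows

13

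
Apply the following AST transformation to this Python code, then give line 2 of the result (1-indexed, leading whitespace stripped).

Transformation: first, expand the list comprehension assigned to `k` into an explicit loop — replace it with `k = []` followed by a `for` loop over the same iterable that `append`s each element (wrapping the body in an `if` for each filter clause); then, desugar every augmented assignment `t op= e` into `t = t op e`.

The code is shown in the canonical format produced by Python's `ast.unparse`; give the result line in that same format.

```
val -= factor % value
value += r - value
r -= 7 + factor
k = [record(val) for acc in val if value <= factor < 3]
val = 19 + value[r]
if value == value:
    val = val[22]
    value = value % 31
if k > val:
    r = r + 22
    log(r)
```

Transformed code:
val = val - factor % value
value = value + (r - value)
r = r - (7 + factor)
k = []
for acc in val:
    if value <= factor < 3:
        k.append(record(val))
val = 19 + value[r]
if value == value:
    val = val[22]
    value = value % 31
if k > val:
    r = r + 22
    log(r)

value = value + (r - value)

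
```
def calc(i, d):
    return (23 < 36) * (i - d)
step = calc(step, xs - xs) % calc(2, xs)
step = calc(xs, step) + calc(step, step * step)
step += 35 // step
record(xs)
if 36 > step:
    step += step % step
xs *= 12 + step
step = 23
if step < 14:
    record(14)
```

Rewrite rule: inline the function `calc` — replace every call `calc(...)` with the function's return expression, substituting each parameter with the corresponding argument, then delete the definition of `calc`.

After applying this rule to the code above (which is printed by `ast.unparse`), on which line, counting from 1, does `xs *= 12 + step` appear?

Transformed code:
step = (23 < 36) * (step - (xs - xs)) % ((23 < 36) * (2 - xs))
step = (23 < 36) * (xs - step) + (23 < 36) * (step - step * step)
step += 35 // step
record(xs)
if 36 > step:
    step += step % step
xs *= 12 + step
step = 23
if step < 14:
    record(14)

7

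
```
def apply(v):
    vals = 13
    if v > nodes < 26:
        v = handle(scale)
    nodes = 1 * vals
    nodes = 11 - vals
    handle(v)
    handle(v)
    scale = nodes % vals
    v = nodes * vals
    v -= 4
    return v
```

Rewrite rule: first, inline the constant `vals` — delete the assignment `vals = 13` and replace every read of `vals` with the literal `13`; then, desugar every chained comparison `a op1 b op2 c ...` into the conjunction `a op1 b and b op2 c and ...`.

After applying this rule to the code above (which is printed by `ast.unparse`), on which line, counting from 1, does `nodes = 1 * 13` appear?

Transformed code:
def apply(v):
    if v > nodes and nodes < 26:
        v = handle(scale)
    nodes = 1 * 13
    nodes = 11 - 13
    handle(v)
    handle(v)
    scale = nodes % 13
    v = nodes * 13
    v -= 4
    return v

4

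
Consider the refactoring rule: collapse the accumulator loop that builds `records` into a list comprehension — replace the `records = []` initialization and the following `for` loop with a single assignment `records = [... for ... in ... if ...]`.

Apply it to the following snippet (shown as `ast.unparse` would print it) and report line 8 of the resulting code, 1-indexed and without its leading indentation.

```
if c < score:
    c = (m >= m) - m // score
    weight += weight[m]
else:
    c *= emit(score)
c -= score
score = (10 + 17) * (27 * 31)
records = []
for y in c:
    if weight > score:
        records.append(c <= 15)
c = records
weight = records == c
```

records = [c <= 15 for y in c if weight > score]

Transformed code:
if c < score:
    c = (m >= m) - m // score
    weight += weight[m]
else:
    c *= emit(score)
c -= score
score = (10 + 17) * (27 * 31)
records = [c <= 15 for y in c if weight > score]
c = records
weight = records == c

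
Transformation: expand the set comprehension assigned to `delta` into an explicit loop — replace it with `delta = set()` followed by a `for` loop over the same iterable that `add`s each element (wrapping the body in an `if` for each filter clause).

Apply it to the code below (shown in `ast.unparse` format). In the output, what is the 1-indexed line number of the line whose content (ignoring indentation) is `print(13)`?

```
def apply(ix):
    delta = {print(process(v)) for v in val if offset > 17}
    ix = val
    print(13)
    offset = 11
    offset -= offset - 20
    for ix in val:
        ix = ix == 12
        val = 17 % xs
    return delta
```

Transformed code:
def apply(ix):
    delta = set()
    for v in val:
        if offset > 17:
            delta.add(print(process(v)))
    ix = val
    print(13)
    offset = 11
    offset -= offset - 20
    for ix in val:
        ix = ix == 12
        val = 17 % xs
    return delta

7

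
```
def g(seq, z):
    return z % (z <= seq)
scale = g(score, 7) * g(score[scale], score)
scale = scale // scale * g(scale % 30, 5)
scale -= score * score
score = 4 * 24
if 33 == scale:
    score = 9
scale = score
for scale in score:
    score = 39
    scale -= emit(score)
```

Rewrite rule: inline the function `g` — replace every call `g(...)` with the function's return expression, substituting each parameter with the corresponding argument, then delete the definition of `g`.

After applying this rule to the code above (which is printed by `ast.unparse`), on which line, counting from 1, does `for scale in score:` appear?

8

Transformed code:
scale = 7 % (7 <= score) * (score % (score <= score[scale]))
scale = scale // scale * (5 % (5 <= scale % 30))
scale -= score * score
score = 4 * 24
if 33 == scale:
    score = 9
scale = score
for scale in score:
    score = 39
    scale -= emit(score)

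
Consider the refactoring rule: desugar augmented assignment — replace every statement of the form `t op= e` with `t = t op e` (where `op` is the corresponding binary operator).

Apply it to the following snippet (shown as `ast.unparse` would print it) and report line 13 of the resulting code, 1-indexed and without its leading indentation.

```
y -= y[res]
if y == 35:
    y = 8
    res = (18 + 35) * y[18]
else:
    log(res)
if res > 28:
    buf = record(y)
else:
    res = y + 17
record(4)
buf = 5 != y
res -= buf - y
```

res = res - (buf - y)

Transformed code:
y = y - y[res]
if y == 35:
    y = 8
    res = (18 + 35) * y[18]
else:
    log(res)
if res > 28:
    buf = record(y)
else:
    res = y + 17
record(4)
buf = 5 != y
res = res - (buf - y)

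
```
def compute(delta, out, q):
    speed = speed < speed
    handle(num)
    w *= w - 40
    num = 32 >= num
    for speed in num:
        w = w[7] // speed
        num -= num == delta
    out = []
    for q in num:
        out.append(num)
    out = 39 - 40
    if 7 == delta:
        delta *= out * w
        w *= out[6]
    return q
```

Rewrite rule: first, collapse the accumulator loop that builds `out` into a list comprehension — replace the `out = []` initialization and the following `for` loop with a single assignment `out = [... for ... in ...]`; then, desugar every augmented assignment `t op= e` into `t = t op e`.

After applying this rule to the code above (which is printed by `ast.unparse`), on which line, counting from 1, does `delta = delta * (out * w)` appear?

12

Transformed code:
def compute(delta, out, q):
    speed = speed < speed
    handle(num)
    w = w * (w - 40)
    num = 32 >= num
    for speed in num:
        w = w[7] // speed
        num = num - (num == delta)
    out = [num for q in num]
    out = 39 - 40
    if 7 == delta:
        delta = delta * (out * w)
        w = w * out[6]
    return q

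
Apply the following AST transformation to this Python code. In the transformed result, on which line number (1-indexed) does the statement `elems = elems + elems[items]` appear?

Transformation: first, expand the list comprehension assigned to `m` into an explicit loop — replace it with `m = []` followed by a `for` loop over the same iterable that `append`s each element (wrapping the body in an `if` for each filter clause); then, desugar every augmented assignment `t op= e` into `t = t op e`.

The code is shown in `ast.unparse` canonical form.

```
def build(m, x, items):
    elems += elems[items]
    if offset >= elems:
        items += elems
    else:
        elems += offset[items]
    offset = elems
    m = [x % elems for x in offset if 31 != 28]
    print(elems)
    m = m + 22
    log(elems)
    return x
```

Transformed code:
def build(m, x, items):
    elems = elems + elems[items]
    if offset >= elems:
        items = items + elems
    else:
        elems = elems + offset[items]
    offset = elems
    m = []
    for x in offset:
        if 31 != 28:
            m.append(x % elems)
    print(elems)
    m = m + 22
    log(elems)
    return x

2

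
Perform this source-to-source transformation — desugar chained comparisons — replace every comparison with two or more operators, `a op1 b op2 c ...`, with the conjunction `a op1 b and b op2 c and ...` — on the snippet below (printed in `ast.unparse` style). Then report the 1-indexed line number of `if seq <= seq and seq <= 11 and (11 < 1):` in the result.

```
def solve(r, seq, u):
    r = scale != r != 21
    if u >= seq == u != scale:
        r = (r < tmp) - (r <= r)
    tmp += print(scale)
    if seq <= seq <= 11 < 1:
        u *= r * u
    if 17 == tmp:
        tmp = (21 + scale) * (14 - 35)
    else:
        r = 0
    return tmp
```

Transformed code:
def solve(r, seq, u):
    r = scale != r and r != 21
    if u >= seq and seq == u and (u != scale):
        r = (r < tmp) - (r <= r)
    tmp += print(scale)
    if seq <= seq and seq <= 11 and (11 < 1):
        u *= r * u
    if 17 == tmp:
        tmp = (21 + scale) * (14 - 35)
    else:
        r = 0
    return tmp

6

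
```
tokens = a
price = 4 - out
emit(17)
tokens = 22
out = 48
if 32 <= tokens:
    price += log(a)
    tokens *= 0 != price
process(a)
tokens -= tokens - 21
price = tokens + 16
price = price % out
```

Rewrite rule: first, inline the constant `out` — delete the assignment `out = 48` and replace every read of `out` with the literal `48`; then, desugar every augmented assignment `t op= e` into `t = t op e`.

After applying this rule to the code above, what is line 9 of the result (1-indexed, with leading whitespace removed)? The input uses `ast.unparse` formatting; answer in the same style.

tokens = tokens - (tokens - 21)

Transformed code:
tokens = a
price = 4 - 48
emit(17)
tokens = 22
if 32 <= tokens:
    price = price + log(a)
    tokens = tokens * (0 != price)
process(a)
tokens = tokens - (tokens - 21)
price = tokens + 16
price = price % 48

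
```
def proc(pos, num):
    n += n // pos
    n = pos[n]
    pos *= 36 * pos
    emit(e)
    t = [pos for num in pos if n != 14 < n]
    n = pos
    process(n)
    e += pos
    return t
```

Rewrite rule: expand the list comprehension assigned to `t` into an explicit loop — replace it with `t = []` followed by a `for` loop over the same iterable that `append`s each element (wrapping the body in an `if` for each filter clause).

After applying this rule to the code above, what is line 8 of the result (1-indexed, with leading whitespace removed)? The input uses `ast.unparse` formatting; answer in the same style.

Transformed code:
def proc(pos, num):
    n += n // pos
    n = pos[n]
    pos *= 36 * pos
    emit(e)
    t = []
    for num in pos:
        if n != 14 < n:
            t.append(pos)
    n = pos
    process(n)
    e += pos
    return t

if n != 14 < n:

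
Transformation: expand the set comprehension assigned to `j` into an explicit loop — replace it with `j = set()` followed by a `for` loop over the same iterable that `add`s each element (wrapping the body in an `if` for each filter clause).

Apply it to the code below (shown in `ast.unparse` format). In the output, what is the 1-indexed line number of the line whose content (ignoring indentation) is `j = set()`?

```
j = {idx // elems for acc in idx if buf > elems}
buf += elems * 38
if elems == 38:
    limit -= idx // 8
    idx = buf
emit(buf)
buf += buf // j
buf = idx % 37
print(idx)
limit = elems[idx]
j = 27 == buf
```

Transformed code:
j = set()
for acc in idx:
    if buf > elems:
        j.add(idx // elems)
buf += elems * 38
if elems == 38:
    limit -= idx // 8
    idx = buf
emit(buf)
buf += buf // j
buf = idx % 37
print(idx)
limit = elems[idx]
j = 27 == buf

1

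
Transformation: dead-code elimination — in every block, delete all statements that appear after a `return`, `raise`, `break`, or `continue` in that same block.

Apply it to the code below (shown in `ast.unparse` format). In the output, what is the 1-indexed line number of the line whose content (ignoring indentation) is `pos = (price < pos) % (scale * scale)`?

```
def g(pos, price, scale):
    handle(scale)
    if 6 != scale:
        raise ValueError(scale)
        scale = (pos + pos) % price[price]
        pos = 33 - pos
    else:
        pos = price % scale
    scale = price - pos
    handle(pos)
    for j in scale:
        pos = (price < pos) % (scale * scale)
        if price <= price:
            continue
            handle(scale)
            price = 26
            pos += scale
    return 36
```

10

Transformed code:
def g(pos, price, scale):
    handle(scale)
    if 6 != scale:
        raise ValueError(scale)
    else:
        pos = price % scale
    scale = price - pos
    handle(pos)
    for j in scale:
        pos = (price < pos) % (scale * scale)
        if price <= price:
            continue
    return 36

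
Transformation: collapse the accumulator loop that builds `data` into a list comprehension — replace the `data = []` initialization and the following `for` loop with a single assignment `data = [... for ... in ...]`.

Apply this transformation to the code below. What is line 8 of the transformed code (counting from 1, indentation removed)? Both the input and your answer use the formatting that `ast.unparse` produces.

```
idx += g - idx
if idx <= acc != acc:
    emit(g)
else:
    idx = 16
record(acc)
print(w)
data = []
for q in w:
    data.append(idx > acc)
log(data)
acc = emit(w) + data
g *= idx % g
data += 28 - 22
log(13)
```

Transformed code:
idx += g - idx
if idx <= acc != acc:
    emit(g)
else:
    idx = 16
record(acc)
print(w)
data = [idx > acc for q in w]
log(data)
acc = emit(w) + data
g *= idx % g
data += 28 - 22
log(13)

data = [idx > acc for q in w]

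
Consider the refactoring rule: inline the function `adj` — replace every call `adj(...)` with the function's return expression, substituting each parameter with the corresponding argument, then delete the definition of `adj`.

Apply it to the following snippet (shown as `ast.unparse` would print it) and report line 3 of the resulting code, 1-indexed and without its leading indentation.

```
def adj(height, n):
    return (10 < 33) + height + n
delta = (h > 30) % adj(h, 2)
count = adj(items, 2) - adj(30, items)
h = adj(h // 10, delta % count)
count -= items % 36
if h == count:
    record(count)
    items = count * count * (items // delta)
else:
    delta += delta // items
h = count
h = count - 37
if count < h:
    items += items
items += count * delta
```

h = (10 < 33) + h // 10 + delta % count

Transformed code:
delta = (h > 30) % ((10 < 33) + h + 2)
count = (10 < 33) + items + 2 - ((10 < 33) + 30 + items)
h = (10 < 33) + h // 10 + delta % count
count -= items % 36
if h == count:
    record(count)
    items = count * count * (items // delta)
else:
    delta += delta // items
h = count
h = count - 37
if count < h:
    items += items
items += count * delta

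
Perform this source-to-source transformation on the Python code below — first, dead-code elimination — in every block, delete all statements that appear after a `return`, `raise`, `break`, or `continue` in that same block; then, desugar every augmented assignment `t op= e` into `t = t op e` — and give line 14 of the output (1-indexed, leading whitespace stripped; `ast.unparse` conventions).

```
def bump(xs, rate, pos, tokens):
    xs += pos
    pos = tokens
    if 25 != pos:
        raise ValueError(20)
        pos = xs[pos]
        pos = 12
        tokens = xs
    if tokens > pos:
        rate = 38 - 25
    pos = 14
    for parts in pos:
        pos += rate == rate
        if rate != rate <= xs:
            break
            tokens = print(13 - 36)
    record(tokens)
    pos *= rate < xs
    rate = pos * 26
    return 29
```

pos = pos * (rate < xs)

Transformed code:
def bump(xs, rate, pos, tokens):
    xs = xs + pos
    pos = tokens
    if 25 != pos:
        raise ValueError(20)
    if tokens > pos:
        rate = 38 - 25
    pos = 14
    for parts in pos:
        pos = pos + (rate == rate)
        if rate != rate <= xs:
            break
    record(tokens)
    pos = pos * (rate < xs)
    rate = pos * 26
    return 29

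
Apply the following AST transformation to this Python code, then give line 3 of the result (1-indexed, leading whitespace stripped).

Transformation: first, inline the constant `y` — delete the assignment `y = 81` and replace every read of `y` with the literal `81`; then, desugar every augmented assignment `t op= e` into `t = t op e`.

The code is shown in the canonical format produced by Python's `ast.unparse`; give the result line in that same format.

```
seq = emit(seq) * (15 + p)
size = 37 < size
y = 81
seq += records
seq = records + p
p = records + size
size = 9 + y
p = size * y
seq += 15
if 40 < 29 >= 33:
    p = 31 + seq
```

Transformed code:
seq = emit(seq) * (15 + p)
size = 37 < size
seq = seq + records
seq = records + p
p = records + size
size = 9 + 81
p = size * 81
seq = seq + 15
if 40 < 29 >= 33:
    p = 31 + seq

seq = seq + records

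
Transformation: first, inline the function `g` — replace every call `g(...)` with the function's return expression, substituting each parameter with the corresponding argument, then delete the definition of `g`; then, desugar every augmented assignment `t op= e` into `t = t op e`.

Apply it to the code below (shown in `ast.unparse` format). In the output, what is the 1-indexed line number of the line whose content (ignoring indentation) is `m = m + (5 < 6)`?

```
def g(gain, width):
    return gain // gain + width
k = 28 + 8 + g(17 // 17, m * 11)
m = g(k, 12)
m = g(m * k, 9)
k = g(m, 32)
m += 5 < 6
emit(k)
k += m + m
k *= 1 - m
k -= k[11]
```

Transformed code:
k = 28 + 8 + (17 // 17 // (17 // 17) + m * 11)
m = k // k + 12
m = m * k // (m * k) + 9
k = m // m + 32
m = m + (5 < 6)
emit(k)
k = k + (m + m)
k = k * (1 - m)
k = k - k[11]

5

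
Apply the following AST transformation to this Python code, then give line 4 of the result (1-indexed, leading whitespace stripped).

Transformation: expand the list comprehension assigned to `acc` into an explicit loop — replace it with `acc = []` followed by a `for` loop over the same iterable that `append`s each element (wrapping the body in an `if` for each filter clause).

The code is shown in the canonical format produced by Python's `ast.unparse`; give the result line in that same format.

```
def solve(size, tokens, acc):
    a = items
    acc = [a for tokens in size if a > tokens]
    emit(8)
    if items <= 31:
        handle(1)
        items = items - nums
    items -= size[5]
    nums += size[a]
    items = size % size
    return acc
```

for tokens in size:

Transformed code:
def solve(size, tokens, acc):
    a = items
    acc = []
    for tokens in size:
        if a > tokens:
            acc.append(a)
    emit(8)
    if items <= 31:
        handle(1)
        items = items - nums
    items -= size[5]
    nums += size[a]
    items = size % size
    return acc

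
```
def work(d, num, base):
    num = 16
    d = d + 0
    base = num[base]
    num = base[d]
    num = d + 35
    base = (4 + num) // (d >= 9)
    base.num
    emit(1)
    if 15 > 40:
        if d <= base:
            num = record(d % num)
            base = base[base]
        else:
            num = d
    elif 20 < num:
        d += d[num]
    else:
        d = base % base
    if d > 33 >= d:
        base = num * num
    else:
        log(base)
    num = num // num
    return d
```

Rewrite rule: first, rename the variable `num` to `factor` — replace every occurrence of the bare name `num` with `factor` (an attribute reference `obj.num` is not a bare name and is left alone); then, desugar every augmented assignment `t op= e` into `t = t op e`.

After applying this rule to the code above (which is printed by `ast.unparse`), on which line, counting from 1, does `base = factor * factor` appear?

21

Transformed code:
def work(d, factor, base):
    factor = 16
    d = d + 0
    base = factor[base]
    factor = base[d]
    factor = d + 35
    base = (4 + factor) // (d >= 9)
    base.num
    emit(1)
    if 15 > 40:
        if d <= base:
            factor = record(d % factor)
            base = base[base]
        else:
            factor = d
    elif 20 < factor:
        d = d + d[factor]
    else:
        d = base % base
    if d > 33 >= d:
        base = factor * factor
    else:
        log(base)
    factor = factor // factor
    return d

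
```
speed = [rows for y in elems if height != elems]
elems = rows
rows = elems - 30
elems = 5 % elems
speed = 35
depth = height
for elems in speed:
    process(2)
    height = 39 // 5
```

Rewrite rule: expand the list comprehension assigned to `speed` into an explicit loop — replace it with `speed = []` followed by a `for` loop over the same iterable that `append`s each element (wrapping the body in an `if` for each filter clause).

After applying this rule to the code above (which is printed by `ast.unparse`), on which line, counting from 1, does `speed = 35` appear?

Transformed code:
speed = []
for y in elems:
    if height != elems:
        speed.append(rows)
elems = rows
rows = elems - 30
elems = 5 % elems
speed = 35
depth = height
for elems in speed:
    process(2)
    height = 39 // 5

8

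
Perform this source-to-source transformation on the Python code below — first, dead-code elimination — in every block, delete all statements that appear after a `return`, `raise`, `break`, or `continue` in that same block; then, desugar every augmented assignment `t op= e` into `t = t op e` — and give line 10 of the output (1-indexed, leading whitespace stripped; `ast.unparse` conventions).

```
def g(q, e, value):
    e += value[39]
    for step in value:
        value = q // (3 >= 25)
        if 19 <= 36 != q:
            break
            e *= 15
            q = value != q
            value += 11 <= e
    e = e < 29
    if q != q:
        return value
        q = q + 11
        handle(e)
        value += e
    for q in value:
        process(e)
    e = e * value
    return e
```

for q in value:

Transformed code:
def g(q, e, value):
    e = e + value[39]
    for step in value:
        value = q // (3 >= 25)
        if 19 <= 36 != q:
            break
    e = e < 29
    if q != q:
        return value
    for q in value:
        process(e)
    e = e * value
    return e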